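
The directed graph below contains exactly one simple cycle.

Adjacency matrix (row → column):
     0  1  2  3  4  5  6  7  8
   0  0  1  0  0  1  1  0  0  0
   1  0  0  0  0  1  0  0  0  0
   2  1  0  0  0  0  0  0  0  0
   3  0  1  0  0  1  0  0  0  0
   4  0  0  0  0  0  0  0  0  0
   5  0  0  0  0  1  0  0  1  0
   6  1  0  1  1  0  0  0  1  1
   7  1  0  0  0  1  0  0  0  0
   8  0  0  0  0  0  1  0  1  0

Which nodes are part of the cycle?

0, 5, 7

DFS with gray/black marking from 5:
5 gray
  7 gray
    0 gray
      1 gray
        4 gray
        4 black
      1 black
      0→4: 4 black — skip
      0→5: 5 is gray → back edge
Back edge closes the cycle 5 → 7 → 0 → 5; its vertices are {0, 5, 7}.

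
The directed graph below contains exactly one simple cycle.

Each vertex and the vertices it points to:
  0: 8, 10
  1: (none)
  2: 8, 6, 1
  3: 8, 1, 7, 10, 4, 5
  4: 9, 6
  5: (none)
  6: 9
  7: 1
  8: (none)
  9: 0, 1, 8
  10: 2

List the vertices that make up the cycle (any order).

0, 2, 6, 9, 10

DFS with gray/black marking from 10:
10 gray
  2 gray
    8 gray
    8 black
    6 gray
      9 gray
        0 gray
          0→8: 8 black — skip
          0→10: 10 is gray → back edge
Back edge closes the cycle 10 → 2 → 6 → 9 → 0 → 10; its vertices are {0, 2, 6, 9, 10}.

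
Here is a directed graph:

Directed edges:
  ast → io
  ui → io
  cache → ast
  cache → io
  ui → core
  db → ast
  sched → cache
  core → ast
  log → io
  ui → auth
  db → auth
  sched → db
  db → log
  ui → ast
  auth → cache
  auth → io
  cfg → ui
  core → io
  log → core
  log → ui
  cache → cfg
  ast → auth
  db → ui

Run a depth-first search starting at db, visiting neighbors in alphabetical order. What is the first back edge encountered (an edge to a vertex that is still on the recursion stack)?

DFS from db (visiting neighbors in alphabetical order); mark gray on enter, black on exit:
db gray
  ast gray
    auth gray
      cache gray
        cache→ast: ast is gray → back edge
First back edge: cache → ast.

cache→ast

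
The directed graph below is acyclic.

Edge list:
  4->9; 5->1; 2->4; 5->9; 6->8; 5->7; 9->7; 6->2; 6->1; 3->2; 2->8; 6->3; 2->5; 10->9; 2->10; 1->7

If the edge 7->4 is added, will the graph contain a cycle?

Adding 7→4 creates a cycle iff 4 can already reach 7.
Path from 4: 4 → 9 → 7.
So 4 → … → 7 → 4 is a cycle.

Yes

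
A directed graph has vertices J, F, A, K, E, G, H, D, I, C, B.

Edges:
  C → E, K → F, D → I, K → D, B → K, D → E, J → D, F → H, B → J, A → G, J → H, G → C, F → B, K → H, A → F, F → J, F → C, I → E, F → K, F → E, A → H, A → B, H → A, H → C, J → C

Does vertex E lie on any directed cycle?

No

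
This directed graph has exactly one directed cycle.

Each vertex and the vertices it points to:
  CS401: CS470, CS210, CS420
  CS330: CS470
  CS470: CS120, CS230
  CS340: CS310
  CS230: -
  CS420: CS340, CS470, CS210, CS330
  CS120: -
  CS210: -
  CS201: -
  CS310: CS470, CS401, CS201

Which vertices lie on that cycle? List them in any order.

DFS with gray/black marking from CS401:
CS401 gray
  CS470 gray
    CS120 gray
    CS120 black
    CS230 gray
    CS230 black
  CS470 black
  CS210 gray
  CS210 black
  CS420 gray
    CS340 gray
      CS310 gray
        CS310→CS470: CS470 black — skip
        CS310→CS401: CS401 is gray → back edge
Back edge closes the cycle CS401 → CS420 → CS340 → CS310 → CS401; its vertices are {CS310, CS340, CS401, CS420}.

CS310, CS340, CS401, CS420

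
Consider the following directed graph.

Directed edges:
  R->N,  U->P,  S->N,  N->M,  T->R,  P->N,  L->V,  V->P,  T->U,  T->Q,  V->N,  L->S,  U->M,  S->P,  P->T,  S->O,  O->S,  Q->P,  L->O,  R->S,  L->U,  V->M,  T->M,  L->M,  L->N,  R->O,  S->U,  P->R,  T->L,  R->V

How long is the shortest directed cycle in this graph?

2

For each vertex v, BFS finds the shortest path from v back to v.
The shortest such closed walk is S → O → S, length 2.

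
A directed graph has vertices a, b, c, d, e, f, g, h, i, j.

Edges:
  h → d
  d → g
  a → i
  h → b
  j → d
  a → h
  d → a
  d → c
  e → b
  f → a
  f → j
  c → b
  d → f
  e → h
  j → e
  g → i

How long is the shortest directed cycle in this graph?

3

For each vertex v, BFS finds the shortest path from v back to v.
The shortest such closed walk is d → f → j → d, length 3.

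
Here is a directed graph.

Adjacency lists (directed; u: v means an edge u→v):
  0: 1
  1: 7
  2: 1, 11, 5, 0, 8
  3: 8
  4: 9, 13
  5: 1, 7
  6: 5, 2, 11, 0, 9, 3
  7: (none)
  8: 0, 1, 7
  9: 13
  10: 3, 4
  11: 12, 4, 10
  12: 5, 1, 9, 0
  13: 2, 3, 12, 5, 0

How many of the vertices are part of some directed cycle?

7

A vertex is on a directed cycle iff it belongs to a strongly connected component of size ≥ 2 (or has a self-loop).
The vertices on cycles are {2, 4, 9, 10, 11, 12, 13} — 7 in total.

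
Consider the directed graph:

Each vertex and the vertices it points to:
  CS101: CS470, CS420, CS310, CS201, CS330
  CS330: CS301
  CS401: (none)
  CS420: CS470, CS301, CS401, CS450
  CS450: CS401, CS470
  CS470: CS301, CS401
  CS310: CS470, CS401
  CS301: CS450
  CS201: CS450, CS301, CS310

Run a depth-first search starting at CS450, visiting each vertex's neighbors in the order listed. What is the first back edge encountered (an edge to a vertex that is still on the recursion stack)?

DFS from CS450 (visiting each vertex's neighbors in the order listed); mark gray on enter, black on exit:
CS450 gray
  CS401 gray
  CS401 black
  CS470 gray
    CS301 gray
      CS301→CS450: CS450 is gray → back edge
First back edge: CS301 → CS450.

CS301->CS450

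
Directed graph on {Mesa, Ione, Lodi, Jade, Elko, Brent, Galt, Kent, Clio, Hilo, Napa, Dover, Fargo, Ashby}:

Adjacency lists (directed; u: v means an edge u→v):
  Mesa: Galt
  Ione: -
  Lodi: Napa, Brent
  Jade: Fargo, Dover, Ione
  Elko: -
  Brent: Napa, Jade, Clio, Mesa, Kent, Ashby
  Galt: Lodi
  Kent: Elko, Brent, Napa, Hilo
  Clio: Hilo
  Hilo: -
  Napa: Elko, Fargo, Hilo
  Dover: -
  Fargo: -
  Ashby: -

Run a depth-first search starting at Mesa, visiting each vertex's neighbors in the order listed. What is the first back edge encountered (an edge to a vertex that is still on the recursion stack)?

Brent->Mesa

DFS from Mesa (visiting each vertex's neighbors in the order listed); mark gray on enter, black on exit:
Mesa gray
  Galt gray
    Lodi gray
      Napa gray
        Elko gray
        Elko black
        Fargo gray
        Fargo black
        Hilo gray
        Hilo black
      Napa black
      Brent gray
        Brent→Napa: Napa black — skip
        Jade gray
          Jade→Fargo: Fargo black — skip
          Dover gray
          Dover black
          Ione gray
          Ione black
        Jade black
        Clio gray
          Clio→Hilo: Hilo black — skip
        Clio black
        Brent→Mesa: Mesa is gray → back edge
First back edge: Brent → Mesa.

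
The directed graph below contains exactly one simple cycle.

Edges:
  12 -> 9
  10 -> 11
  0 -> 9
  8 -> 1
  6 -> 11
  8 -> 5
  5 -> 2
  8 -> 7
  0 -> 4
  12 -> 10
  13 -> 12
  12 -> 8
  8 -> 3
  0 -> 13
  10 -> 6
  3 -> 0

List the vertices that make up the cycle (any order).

DFS with gray/black marking from 13:
13 gray
  12 gray
    9 gray
    9 black
    10 gray
      6 gray
        11 gray
        11 black
      6 black
      10→11: 11 black — skip
    10 black
    8 gray
      1 gray
      1 black
      7 gray
      7 black
      5 gray
        2 gray
        2 black
      5 black
      3 gray
        0 gray
          4 gray
          4 black
          0→13: 13 is gray → back edge
Back edge closes the cycle 13 → 12 → 8 → 3 → 0 → 13; its vertices are {0, 3, 8, 12, 13}.

0, 3, 8, 12, 13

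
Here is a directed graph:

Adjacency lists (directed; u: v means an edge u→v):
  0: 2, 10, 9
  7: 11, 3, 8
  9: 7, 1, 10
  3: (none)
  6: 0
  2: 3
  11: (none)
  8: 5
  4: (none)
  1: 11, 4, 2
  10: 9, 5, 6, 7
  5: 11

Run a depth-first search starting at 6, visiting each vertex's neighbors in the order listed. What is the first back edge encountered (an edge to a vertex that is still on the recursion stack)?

9→10

DFS from 6 (visiting each vertex's neighbors in the order listed); mark gray on enter, black on exit:
6 gray
  0 gray
    2 gray
      3 gray
      3 black
    2 black
    10 gray
      9 gray
        7 gray
          11 gray
          11 black
          7→3: 3 black — skip
          8 gray
            5 gray
              5→11: 11 black — skip
            5 black
          8 black
        7 black
        1 gray
          1→11: 11 black — skip
          4 gray
          4 black
          1→2: 2 black — skip
        1 black
        9→10: 10 is gray → back edge
First back edge: 9 → 10.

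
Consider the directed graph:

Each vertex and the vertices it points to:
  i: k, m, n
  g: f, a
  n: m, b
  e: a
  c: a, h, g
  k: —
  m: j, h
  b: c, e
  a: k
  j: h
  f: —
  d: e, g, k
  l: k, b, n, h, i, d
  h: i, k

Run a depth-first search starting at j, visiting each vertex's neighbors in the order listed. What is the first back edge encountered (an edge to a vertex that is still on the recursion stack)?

DFS from j (visiting each vertex's neighbors in the order listed); mark gray on enter, black on exit:
j gray
  h gray
    i gray
      k gray
      k black
      m gray
        m→j: j is gray → back edge
First back edge: m → j.

m→j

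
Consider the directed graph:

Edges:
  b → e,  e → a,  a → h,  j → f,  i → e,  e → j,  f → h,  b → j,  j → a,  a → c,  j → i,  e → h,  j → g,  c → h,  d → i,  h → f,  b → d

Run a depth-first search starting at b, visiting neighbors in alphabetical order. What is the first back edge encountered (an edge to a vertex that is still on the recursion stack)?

DFS from b (visiting neighbors in alphabetical order); mark gray on enter, black on exit:
b gray
  d gray
    i gray
      e gray
        a gray
          c gray
            h gray
              f gray
                f→h: h is gray → back edge
First back edge: f → h.

f->h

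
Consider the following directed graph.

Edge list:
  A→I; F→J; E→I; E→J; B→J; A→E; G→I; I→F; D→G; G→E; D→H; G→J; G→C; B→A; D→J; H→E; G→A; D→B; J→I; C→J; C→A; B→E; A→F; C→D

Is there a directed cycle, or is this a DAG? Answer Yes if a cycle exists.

Yes

DFS with white/gray/black marking, starting from I:
I gray
  F gray
    J gray
      J→I: I is gray → back edge
Back edge found, so a cycle exists: I → F → J → I.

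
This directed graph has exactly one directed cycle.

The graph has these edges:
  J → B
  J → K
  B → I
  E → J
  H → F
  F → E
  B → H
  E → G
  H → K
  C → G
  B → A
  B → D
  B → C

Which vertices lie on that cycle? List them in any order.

DFS with gray/black marking from J:
J gray
  K gray
  K black
  B gray
    H gray
      F gray
        E gray
          G gray
          G black
          E→J: J is gray → back edge
Back edge closes the cycle J → B → H → F → E → J; its vertices are {B, E, F, H, J}.

B, E, F, H, J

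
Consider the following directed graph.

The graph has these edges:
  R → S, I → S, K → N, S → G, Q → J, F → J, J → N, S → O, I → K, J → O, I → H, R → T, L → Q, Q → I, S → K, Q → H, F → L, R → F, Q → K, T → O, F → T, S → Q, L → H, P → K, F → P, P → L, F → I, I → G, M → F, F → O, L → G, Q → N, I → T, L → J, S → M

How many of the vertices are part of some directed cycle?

7

A vertex is on a directed cycle iff it belongs to a strongly connected component of size ≥ 2 (or has a self-loop).
The vertices on cycles are {F, I, L, M, P, Q, S} — 7 in total.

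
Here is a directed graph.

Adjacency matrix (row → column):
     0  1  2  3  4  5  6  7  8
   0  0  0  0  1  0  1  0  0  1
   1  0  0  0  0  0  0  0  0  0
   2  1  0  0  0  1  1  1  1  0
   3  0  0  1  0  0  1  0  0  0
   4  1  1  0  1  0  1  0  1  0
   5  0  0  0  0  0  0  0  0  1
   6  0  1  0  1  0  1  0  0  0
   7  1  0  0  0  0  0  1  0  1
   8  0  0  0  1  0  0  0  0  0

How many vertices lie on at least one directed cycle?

8

A vertex is on a directed cycle iff it belongs to a strongly connected component of size ≥ 2 (or has a self-loop).
The vertices on cycles are {0, 2, 3, 4, 5, 6, 7, 8} — 8 in total.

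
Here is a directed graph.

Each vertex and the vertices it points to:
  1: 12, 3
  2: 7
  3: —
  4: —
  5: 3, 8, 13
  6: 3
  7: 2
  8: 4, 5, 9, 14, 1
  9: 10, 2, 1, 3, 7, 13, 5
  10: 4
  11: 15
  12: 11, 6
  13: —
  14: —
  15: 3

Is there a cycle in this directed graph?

DFS with white/gray/black marking, starting from 10:
10 gray
  4 gray
  4 black
10 black
1 gray
  12 gray
    11 gray
      15 gray
        3 gray
        3 black
      15 black
    11 black
    6 gray
      6→3: 3 black — skip
    6 black
  12 black
  1→3: 3 black — skip
1 black
2 gray
  7 gray
    7→2: 2 is gray → back edge
Back edge found, so a cycle exists: 2 → 7 → 2.

Yes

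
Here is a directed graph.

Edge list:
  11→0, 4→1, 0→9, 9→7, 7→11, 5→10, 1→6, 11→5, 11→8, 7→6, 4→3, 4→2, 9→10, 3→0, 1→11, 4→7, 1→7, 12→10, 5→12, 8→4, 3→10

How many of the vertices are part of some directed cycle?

8

A vertex is on a directed cycle iff it belongs to a strongly connected component of size ≥ 2 (or has a self-loop).
The vertices on cycles are {0, 1, 3, 4, 7, 8, 9, 11} — 8 in total.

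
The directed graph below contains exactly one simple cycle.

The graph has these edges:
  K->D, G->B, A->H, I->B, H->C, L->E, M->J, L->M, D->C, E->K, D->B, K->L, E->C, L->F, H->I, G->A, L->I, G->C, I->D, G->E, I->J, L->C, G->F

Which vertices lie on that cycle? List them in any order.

DFS with gray/black marking from E:
E gray
  K gray
    D gray
      B gray
      B black
      C gray
      C black
    D black
    L gray
      I gray
        J gray
        J black
        I→B: B black — skip
        I→D: D black — skip
      I black
      L→E: E is gray → back edge
Back edge closes the cycle E → K → L → E; its vertices are {E, K, L}.

E, K, L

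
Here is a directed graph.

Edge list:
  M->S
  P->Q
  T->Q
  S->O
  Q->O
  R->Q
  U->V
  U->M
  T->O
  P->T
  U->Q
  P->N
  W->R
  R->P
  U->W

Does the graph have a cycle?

No

DFS with white/gray/black marking, starting from V:
V gray
V black
M gray
  S gray
    O gray
    O black
  S black
M black
N gray
N black
P gray
  Q gray
    Q→O: O black — skip
  Q black
  P→N: N black — skip
  T gray
    T→O: O black — skip
    T→Q: Q black — skip
  T black
P black
R gray
  R→P: P black — skip
  R→Q: Q black — skip
R black
U gray
  U→M: M black — skip
  W gray
    W→R: R black — skip
  W black
  U→V: V black — skip
  U→Q: Q black — skip
U black
Every edge goes to a white or black vertex — no back edge, so the graph is acyclic.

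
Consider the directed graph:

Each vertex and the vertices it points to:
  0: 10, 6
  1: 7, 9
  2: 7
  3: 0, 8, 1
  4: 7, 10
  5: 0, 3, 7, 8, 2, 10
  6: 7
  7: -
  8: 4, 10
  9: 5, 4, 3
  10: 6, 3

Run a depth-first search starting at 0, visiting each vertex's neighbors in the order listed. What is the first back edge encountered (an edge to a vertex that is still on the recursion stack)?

3→0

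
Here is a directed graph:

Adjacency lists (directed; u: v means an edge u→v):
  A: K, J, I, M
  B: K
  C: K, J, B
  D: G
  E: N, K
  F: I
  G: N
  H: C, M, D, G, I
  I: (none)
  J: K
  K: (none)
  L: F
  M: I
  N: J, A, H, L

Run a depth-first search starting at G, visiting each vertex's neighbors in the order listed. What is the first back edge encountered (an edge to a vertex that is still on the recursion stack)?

D->G

DFS from G (visiting each vertex's neighbors in the order listed); mark gray on enter, black on exit:
G gray
  N gray
    J gray
      K gray
      K black
    J black
    A gray
      A→K: K black — skip
      A→J: J black — skip
      I gray
      I black
      M gray
        M→I: I black — skip
      M black
    A black
    H gray
      C gray
        C→K: K black — skip
        C→J: J black — skip
        B gray
          B→K: K black — skip
        B black
      C black
      H→M: M black — skip
      D gray
        D→G: G is gray → back edge
First back edge: D → G.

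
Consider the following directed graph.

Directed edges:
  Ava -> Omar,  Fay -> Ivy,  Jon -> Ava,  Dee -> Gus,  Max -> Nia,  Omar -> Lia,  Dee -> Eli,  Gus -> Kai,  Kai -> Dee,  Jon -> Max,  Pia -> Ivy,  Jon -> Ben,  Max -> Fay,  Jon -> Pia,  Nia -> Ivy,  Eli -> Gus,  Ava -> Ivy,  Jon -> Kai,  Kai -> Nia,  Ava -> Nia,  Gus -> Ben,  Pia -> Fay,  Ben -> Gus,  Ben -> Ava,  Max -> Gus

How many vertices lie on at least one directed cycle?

A vertex is on a directed cycle iff it belongs to a strongly connected component of size ≥ 2 (or has a self-loop).
The vertices on cycles are {Ben, Dee, Eli, Gus, Kai} — 5 in total.

5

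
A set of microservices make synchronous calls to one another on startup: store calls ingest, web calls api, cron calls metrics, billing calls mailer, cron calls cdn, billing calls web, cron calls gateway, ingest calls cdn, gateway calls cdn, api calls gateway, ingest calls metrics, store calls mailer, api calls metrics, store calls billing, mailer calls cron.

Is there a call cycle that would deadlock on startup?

No

DFS with white/gray/black marking, starting from ingest:
ingest gray
  metrics gray
  metrics black
  cdn gray
  cdn black
ingest black
web gray
  api gray
    gateway gray
      gateway→cdn: cdn black — skip
    gateway black
    api→metrics: metrics black — skip
  api black
web black
cron gray
  cron→metrics: metrics black — skip
  cron→gateway: gateway black — skip
  cron→cdn: cdn black — skip
cron black
mailer gray
  mailer→cron: cron black — skip
mailer black
billing gray
  billing→mailer: mailer black — skip
  billing→web: web black — skip
billing black
store gray
  store→ingest: ingest black — skip
  store→mailer: mailer black — skip
  store→billing: billing black — skip
store black
Every edge goes to a white or black vertex — no back edge, so the graph is acyclic.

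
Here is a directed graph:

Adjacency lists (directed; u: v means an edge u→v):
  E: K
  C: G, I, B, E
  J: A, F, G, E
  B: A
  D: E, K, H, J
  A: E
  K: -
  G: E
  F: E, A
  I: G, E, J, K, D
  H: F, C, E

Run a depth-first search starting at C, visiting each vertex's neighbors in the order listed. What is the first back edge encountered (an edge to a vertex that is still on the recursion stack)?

DFS from C (visiting each vertex's neighbors in the order listed); mark gray on enter, black on exit:
C gray
  G gray
    E gray
      K gray
      K black
    E black
  G black
  I gray
    I→G: G black — skip
    I→E: E black — skip
    J gray
      A gray
        A→E: E black — skip
      A black
      F gray
        F→E: E black — skip
        F→A: A black — skip
      F black
      J→G: G black — skip
      J→E: E black — skip
    J black
    I→K: K black — skip
    D gray
      D→E: E black — skip
      D→K: K black — skip
      H gray
        H→F: F black — skip
        H→C: C is gray → back edge
First back edge: H → C.

H->C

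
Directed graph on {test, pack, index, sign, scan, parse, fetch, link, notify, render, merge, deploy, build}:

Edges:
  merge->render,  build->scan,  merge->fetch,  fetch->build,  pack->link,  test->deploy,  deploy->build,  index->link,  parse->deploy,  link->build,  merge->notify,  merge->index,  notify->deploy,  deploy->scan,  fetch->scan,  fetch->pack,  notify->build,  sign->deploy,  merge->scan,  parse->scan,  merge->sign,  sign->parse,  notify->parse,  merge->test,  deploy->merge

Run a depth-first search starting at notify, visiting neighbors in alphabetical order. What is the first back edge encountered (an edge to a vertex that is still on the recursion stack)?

merge->notify

DFS from notify (visiting neighbors in alphabetical order); mark gray on enter, black on exit:
notify gray
  build gray
    scan gray
    scan black
  build black
  deploy gray
    deploy→build: build black — skip
    merge gray
      fetch gray
        fetch→build: build black — skip
        pack gray
          link gray
            link→build: build black — skip
          link black
        pack black
        fetch→scan: scan black — skip
      fetch black
      index gray
        index→link: link black — skip
      index black
      merge→notify: notify is gray → back edge
First back edge: merge → notify.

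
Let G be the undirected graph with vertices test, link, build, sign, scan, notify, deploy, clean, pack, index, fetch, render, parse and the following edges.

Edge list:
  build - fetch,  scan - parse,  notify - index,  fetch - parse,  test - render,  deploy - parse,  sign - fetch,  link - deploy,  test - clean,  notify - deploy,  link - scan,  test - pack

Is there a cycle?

Yes

DFS, tracking each vertex's parent; an edge to a visited non-parent vertex closes a cycle.
Start from render:
visit render (parent –)
  visit test (parent render)
    visit pack (parent test)
      pack–test: parent, skip
    visit clean (parent test)
      clean–test: parent, skip
    test–render: parent, skip
visit link (parent –)
  visit scan (parent link)
    visit parse (parent scan)
      visit deploy (parent parse)
        visit notify (parent deploy)
          visit index (parent notify)
            index–notify: parent, skip
          notify–deploy: parent, skip
        deploy–link: link visited and ≠ parent → cycle
Cycle: link – scan – parse – deploy – link.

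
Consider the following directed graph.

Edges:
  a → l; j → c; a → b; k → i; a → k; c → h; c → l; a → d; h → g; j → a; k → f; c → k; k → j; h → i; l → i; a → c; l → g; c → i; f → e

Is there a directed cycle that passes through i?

No

i lies on a cycle iff there is a path from i back to itself.
Exploring from i, it never reaches itself; equivalently, its strongly connected component is a singleton.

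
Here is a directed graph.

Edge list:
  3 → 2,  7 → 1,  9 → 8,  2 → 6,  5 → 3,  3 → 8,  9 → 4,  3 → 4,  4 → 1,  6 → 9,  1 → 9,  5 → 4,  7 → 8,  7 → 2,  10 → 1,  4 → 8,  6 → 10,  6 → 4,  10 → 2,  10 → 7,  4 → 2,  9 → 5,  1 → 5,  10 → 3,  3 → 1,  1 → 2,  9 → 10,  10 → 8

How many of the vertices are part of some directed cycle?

A vertex is on a directed cycle iff it belongs to a strongly connected component of size ≥ 2 (or has a self-loop).
The vertices on cycles are {1, 2, 3, 4, 5, 6, 7, 9, 10} — 9 in total.

9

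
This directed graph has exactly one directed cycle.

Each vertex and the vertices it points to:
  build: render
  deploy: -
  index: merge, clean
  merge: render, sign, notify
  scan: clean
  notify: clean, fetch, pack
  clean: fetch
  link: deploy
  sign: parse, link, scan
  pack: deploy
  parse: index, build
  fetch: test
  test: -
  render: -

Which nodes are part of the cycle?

sign, index, merge, parse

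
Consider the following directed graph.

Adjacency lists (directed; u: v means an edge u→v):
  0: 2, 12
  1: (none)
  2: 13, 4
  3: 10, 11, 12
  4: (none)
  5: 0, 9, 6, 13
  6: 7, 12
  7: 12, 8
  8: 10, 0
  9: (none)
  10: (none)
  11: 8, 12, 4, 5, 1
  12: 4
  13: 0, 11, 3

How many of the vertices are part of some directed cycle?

9

A vertex is on a directed cycle iff it belongs to a strongly connected component of size ≥ 2 (or has a self-loop).
The vertices on cycles are {0, 2, 3, 5, 6, 7, 8, 11, 13} — 9 in total.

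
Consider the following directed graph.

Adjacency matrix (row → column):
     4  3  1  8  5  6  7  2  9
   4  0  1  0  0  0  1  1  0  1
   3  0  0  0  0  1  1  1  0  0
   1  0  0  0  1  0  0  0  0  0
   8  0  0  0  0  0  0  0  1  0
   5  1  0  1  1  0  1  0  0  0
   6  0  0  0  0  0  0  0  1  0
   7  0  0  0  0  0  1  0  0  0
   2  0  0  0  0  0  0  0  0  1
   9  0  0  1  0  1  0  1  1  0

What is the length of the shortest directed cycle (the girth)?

2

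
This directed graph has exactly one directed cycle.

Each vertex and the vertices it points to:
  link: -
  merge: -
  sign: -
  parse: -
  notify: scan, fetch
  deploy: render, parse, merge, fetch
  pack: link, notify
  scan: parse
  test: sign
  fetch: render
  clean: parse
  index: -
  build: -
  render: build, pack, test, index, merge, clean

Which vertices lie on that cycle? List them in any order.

DFS with gray/black marking from render:
render gray
  build gray
  build black
  pack gray
    link gray
    link black
    notify gray
      scan gray
        parse gray
        parse black
      scan black
      fetch gray
        fetch→render: render is gray → back edge
Back edge closes the cycle render → pack → notify → fetch → render; its vertices are {pack, fetch, notify, render}.

pack, fetch, notify, render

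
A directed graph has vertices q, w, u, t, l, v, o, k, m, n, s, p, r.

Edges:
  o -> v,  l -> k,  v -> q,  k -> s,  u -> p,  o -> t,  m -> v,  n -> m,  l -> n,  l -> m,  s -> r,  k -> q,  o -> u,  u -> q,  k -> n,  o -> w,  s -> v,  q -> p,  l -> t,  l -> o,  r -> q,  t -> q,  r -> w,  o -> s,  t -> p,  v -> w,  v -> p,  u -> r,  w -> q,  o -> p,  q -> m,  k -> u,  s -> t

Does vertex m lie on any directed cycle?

Yes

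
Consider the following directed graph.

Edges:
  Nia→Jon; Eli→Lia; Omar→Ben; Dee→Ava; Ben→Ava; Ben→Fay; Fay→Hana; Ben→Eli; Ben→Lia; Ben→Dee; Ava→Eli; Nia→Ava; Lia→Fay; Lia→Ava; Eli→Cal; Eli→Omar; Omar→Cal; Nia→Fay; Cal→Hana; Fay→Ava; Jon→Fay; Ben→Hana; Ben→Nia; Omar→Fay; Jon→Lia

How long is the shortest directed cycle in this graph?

For each vertex v, BFS finds the shortest path from v back to v.
The shortest such closed walk is Ben → Eli → Omar → Ben, length 3.

3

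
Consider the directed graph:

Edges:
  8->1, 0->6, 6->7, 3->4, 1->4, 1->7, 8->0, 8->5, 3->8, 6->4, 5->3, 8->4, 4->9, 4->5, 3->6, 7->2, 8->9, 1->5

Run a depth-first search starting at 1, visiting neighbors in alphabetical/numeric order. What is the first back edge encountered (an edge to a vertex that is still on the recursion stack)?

3→4

DFS from 1 (visiting neighbors in alphabetical/numeric order); mark gray on enter, black on exit:
1 gray
  4 gray
    5 gray
      3 gray
        3→4: 4 is gray → back edge
First back edge: 3 → 4.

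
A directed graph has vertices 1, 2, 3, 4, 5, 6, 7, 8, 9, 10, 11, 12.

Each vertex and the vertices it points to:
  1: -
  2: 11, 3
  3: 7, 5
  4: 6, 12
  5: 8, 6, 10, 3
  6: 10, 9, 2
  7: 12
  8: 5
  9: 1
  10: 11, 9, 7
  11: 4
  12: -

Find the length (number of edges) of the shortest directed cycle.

For each vertex v, BFS finds the shortest path from v back to v.
The shortest such closed walk is 5 → 3 → 5, length 2.

2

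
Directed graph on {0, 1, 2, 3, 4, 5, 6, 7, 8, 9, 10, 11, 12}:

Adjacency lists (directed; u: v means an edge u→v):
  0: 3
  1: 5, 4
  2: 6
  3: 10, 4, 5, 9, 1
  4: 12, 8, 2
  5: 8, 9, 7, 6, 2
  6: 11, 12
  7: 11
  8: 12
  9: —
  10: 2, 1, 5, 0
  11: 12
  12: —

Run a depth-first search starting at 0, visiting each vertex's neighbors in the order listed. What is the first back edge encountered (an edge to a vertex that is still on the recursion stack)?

10->0

DFS from 0 (visiting each vertex's neighbors in the order listed); mark gray on enter, black on exit:
0 gray
  3 gray
    10 gray
      2 gray
        6 gray
          11 gray
            12 gray
            12 black
          11 black
          6→12: 12 black — skip
        6 black
      2 black
      1 gray
        5 gray
          8 gray
            8→12: 12 black — skip
          8 black
          9 gray
          9 black
          7 gray
            7→11: 11 black — skip
          7 black
          5→6: 6 black — skip
          5→2: 2 black — skip
        5 black
        4 gray
          4→12: 12 black — skip
          4→8: 8 black — skip
          4→2: 2 black — skip
        4 black
      1 black
      10→5: 5 black — skip
      10→0: 0 is gray → back edge
First back edge: 10 → 0.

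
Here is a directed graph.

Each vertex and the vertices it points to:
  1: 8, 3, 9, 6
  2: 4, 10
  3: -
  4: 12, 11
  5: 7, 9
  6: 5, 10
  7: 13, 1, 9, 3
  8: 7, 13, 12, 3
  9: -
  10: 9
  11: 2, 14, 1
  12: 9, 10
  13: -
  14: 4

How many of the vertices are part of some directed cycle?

9

A vertex is on a directed cycle iff it belongs to a strongly connected component of size ≥ 2 (or has a self-loop).
The vertices on cycles are {1, 2, 4, 5, 6, 7, 8, 11, 14} — 9 in total.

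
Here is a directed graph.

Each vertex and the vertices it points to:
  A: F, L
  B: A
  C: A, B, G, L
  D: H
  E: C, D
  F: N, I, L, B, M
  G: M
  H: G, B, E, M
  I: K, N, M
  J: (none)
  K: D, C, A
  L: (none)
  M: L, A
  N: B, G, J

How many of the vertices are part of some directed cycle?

12

A vertex is on a directed cycle iff it belongs to a strongly connected component of size ≥ 2 (or has a self-loop).
The vertices on cycles are {A, B, C, D, E, F, G, H, I, K, M, N} — 12 in total.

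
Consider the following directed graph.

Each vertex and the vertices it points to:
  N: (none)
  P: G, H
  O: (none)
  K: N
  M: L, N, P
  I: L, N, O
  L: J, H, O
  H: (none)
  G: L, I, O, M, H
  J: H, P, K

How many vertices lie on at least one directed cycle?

6

A vertex is on a directed cycle iff it belongs to a strongly connected component of size ≥ 2 (or has a self-loop).
The vertices on cycles are {G, I, J, L, M, P} — 6 in total.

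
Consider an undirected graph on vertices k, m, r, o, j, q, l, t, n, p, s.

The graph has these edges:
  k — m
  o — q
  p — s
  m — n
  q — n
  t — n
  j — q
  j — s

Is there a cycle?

No

DFS, tracking each vertex's parent; an edge to a visited non-parent vertex closes a cycle.
Start from q:
visit q (parent –)
  visit n (parent q)
    n–q: parent, skip
    visit m (parent n)
      visit k (parent m)
        k–m: parent, skip
      m–n: parent, skip
    visit t (parent n)
      t–n: parent, skip
  visit o (parent q)
    o–q: parent, skip
  visit j (parent q)
    visit s (parent j)
      visit p (parent s)
        p–s: parent, skip
      s–j: parent, skip
    j–q: parent, skip
visit r (parent –)
visit l (parent –)
No non-parent visited neighbor found — the graph is a forest.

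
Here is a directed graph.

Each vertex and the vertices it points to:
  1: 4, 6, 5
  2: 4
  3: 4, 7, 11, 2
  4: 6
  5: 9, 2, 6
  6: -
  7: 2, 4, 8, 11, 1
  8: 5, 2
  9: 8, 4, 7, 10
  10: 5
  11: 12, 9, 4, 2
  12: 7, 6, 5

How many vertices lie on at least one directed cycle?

8

A vertex is on a directed cycle iff it belongs to a strongly connected component of size ≥ 2 (or has a self-loop).
The vertices on cycles are {1, 5, 7, 8, 9, 10, 11, 12} — 8 in total.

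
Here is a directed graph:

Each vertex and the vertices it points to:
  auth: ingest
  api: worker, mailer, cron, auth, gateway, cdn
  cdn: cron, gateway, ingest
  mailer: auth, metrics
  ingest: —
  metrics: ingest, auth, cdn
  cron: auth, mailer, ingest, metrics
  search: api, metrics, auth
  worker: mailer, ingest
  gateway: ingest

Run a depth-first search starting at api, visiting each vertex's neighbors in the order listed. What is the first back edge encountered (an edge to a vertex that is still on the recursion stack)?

DFS from api (visiting each vertex's neighbors in the order listed); mark gray on enter, black on exit:
api gray
  worker gray
    mailer gray
      auth gray
        ingest gray
        ingest black
      auth black
      metrics gray
        metrics→ingest: ingest black — skip
        metrics→auth: auth black — skip
        cdn gray
          cron gray
            cron→auth: auth black — skip
            cron→mailer: mailer is gray → back edge
First back edge: cron → mailer.

cron→mailer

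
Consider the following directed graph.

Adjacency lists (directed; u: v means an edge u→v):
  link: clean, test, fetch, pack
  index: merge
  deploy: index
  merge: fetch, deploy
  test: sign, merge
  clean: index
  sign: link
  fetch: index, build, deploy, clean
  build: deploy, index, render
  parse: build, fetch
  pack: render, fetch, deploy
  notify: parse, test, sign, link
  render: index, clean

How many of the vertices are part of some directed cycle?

10

A vertex is on a directed cycle iff it belongs to a strongly connected component of size ≥ 2 (or has a self-loop).
The vertices on cycles are {link, sign, test, build, clean, fetch, index, merge, deploy, render} — 10 in total.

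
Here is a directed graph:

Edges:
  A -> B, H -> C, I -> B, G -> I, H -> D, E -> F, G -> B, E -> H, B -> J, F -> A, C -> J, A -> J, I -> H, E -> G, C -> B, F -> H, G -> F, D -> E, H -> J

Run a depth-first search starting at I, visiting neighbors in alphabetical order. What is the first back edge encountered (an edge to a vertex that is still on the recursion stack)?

F->H

DFS from I (visiting neighbors in alphabetical order); mark gray on enter, black on exit:
I gray
  B gray
    J gray
    J black
  B black
  H gray
    C gray
      C→B: B black — skip
      C→J: J black — skip
    C black
    D gray
      E gray
        F gray
          A gray
            A→B: B black — skip
            A→J: J black — skip
          A black
          F→H: H is gray → back edge
First back edge: F → H.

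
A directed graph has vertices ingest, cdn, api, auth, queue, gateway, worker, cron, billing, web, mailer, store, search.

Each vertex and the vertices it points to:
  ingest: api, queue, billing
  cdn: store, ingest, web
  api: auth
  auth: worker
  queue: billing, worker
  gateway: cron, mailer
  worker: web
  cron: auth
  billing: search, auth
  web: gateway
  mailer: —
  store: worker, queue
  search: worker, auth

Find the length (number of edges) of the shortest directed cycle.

5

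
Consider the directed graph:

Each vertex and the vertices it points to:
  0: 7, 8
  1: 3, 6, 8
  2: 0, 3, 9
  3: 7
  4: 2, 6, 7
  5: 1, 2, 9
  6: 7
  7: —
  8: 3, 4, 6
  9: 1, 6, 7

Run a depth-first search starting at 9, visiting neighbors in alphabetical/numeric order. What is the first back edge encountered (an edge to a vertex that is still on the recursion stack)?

0→8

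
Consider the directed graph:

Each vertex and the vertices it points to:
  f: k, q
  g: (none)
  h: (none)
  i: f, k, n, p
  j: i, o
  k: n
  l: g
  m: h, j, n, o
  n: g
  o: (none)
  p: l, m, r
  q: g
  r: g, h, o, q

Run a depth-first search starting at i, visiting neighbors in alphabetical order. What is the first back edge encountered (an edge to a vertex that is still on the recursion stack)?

DFS from i (visiting neighbors in alphabetical order); mark gray on enter, black on exit:
i gray
  f gray
    k gray
      n gray
        g gray
        g black
      n black
    k black
    q gray
      q→g: g black — skip
    q black
  f black
  i→k: k black — skip
  i→n: n black — skip
  p gray
    l gray
      l→g: g black — skip
    l black
    m gray
      h gray
      h black
      j gray
        j→i: i is gray → back edge
First back edge: j → i.

j→i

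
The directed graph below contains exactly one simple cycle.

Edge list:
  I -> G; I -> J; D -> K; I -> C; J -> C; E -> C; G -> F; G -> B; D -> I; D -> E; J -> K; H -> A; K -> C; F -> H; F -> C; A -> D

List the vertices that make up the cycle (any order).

A, D, F, G, H, I

DFS with gray/black marking from G:
G gray
  F gray
    H gray
      A gray
        D gray
          I gray
            C gray
            C black
            I→G: G is gray → back edge
Back edge closes the cycle G → F → H → A → D → I → G; its vertices are {A, D, F, G, H, I}.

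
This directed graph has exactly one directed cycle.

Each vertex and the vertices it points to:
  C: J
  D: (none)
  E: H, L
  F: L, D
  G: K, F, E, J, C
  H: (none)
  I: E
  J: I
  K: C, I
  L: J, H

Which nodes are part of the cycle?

E, I, J, L

DFS with gray/black marking from J:
J gray
  I gray
    E gray
      H gray
      H black
      L gray
        L→J: J is gray → back edge
Back edge closes the cycle J → I → E → L → J; its vertices are {E, I, J, L}.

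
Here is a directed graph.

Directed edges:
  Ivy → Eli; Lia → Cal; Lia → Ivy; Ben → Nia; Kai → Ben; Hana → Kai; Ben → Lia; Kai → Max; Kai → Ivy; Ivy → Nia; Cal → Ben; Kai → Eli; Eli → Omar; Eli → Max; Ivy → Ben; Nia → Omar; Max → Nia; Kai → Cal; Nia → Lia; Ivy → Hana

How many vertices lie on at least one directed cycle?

9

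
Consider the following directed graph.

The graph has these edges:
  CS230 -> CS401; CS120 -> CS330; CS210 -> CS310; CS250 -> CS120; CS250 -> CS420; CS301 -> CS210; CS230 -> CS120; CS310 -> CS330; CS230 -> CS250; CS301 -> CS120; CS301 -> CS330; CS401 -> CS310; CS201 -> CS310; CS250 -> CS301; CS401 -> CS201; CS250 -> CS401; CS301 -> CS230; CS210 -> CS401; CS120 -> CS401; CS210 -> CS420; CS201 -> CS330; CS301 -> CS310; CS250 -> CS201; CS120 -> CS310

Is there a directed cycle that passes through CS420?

CS420 lies on a cycle iff there is a path from CS420 back to itself.
Exploring from CS420, it never reaches itself; equivalently, its strongly connected component is a singleton.

No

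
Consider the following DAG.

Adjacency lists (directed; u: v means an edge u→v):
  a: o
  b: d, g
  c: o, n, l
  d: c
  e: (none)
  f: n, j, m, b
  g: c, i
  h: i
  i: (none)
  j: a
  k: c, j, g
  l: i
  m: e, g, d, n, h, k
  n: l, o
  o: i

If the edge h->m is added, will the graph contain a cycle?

Yes

Adding h→m creates a cycle iff m can already reach h.
Path from m: m → h.
So m → … → h → m is a cycle.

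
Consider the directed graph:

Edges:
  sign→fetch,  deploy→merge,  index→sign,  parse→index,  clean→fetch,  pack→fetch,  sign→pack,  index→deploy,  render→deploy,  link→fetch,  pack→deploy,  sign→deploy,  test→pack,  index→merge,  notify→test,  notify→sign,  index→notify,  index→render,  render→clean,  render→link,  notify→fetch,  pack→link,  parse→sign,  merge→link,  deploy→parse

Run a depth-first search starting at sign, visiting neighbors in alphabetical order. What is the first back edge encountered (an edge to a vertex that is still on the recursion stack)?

DFS from sign (visiting neighbors in alphabetical order); mark gray on enter, black on exit:
sign gray
  deploy gray
    merge gray
      link gray
        fetch gray
        fetch black
      link black
    merge black
    parse gray
      index gray
        index→deploy: deploy is gray → back edge
First back edge: index → deploy.

index→deploy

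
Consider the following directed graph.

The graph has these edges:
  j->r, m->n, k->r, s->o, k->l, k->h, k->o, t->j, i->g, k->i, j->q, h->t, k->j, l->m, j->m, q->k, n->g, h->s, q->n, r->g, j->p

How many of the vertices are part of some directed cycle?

5

A vertex is on a directed cycle iff it belongs to a strongly connected component of size ≥ 2 (or has a self-loop).
The vertices on cycles are {h, j, k, q, t} — 5 in total.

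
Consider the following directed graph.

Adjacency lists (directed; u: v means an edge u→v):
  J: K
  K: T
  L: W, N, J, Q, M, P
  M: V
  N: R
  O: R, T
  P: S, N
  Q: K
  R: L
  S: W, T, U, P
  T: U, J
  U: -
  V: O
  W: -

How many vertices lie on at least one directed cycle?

A vertex is on a directed cycle iff it belongs to a strongly connected component of size ≥ 2 (or has a self-loop).
The vertices on cycles are {J, K, L, M, N, O, P, R, S, T, V} — 11 in total.

11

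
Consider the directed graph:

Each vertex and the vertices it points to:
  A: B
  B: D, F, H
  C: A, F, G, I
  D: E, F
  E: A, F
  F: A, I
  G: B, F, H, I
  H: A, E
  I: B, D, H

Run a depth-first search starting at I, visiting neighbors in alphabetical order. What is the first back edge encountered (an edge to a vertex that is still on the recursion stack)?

DFS from I (visiting neighbors in alphabetical order); mark gray on enter, black on exit:
I gray
  B gray
    D gray
      E gray
        A gray
          A→B: B is gray → back edge
First back edge: A → B.

A->B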